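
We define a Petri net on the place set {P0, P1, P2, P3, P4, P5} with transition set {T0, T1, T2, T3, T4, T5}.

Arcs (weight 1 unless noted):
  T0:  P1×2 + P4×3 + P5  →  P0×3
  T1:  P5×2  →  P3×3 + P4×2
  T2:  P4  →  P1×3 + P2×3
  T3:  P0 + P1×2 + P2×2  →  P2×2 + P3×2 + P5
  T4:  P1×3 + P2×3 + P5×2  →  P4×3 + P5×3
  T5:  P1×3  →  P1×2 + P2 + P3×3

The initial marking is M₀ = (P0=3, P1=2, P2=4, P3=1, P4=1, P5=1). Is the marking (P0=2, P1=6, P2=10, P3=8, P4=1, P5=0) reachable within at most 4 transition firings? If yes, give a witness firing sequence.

NO — not reachable within 4 firings

depth 0: 1 marking
depth 1: 3 markings reached so far
depth 2: 6 markings reached so far
depth 3: 11 markings reached so far
depth 4: 19 markings reached so far
target is not among the 19 markings reachable within 4 steps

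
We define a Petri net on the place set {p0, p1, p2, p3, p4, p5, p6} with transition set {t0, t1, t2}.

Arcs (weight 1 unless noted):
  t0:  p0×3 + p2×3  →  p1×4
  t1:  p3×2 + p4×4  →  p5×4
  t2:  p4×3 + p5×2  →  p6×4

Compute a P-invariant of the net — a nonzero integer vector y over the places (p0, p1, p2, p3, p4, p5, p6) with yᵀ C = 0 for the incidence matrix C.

Incidence matrix C (rows=places, cols=transitions):
       t0   t1   t2
   p0  -3    0    0
   p1   4    0    0
   p2  -3    0    0
   p3   0   -2    0
   p4   0   -4   -3
   p5   0    4   -2
   p6   0    0    4

Candidate y = [4, 3, 0, 0, 0, 0, 0]; check y·C column-wise:
  col t0: 4·-3 + 3·4 + 0·-3 = 0
  col t1: 4·0 + 3·0 + 0·-2 + 0·-4 + 0·4 = 0
  col t2: 4·0 + 3·0 + 0·-3 + 0·-2 + 0·4 = 0

y = (p0:4, p1:3, p2:0, p3:0, p4:0, p5:0, p6:0)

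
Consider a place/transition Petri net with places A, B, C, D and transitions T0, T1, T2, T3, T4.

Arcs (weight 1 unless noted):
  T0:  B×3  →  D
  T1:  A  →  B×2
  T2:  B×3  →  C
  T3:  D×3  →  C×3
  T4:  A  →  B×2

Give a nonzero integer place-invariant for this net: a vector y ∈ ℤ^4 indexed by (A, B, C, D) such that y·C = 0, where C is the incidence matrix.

Incidence matrix C (rows=places, cols=transitions):
       T0   T1   T2   T3   T4
    A   0   -1    0    0   -1
    B  -3    2   -3    0    2
    C   0    0    1    3    0
    D   1    0    0   -3    0

Candidate y = [2, 1, 3, 3]; check y·C column-wise:
  col T0: 2·0 + 1·-3 + 3·0 + 3·1 = 0
  col T1: 2·-1 + 1·2 + 3·0 + 3·0 = 0
  col T2: 2·0 + 1·-3 + 3·1 + 3·0 = 0
  col T3: 2·0 + 1·0 + 3·3 + 3·-3 = 0
  col T4: 2·-1 + 1·2 + 3·0 + 3·0 = 0

y = (A:2, B:1, C:3, D:3)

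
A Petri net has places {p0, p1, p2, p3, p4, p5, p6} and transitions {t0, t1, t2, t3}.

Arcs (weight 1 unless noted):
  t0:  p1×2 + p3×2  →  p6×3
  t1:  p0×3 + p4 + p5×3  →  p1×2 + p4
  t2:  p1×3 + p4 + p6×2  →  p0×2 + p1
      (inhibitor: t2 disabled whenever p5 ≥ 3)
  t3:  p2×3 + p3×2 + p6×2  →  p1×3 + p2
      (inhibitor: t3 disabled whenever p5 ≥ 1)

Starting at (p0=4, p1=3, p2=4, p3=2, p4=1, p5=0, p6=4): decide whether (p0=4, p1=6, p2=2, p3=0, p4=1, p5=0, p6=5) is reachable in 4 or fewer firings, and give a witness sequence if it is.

depth 0: 1 marking
depth 1: 4 markings reached so far
depth 2: 5 markings reached so far
depth 3: 5 markings reached so far
(frontier empty at depth 3; search complete)
target is not among the 5 markings reachable within 4 steps

NO — not reachable within 4 firings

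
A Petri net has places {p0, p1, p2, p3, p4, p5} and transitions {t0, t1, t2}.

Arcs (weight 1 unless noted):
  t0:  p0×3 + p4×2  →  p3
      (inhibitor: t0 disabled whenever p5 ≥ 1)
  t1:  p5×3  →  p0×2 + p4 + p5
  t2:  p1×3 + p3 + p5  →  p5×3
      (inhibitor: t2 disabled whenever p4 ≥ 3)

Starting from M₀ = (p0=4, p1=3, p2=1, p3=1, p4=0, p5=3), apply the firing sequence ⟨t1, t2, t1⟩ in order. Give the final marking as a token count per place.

step 1: fire t1:  (p0=4, p1=3, p2=1, p3=1, p4=0, p5=3) → (p0=6, p1=3, p2=1, p3=1, p4=1, p5=1)
step 2: fire t2:  (p0=6, p1=3, p2=1, p3=1, p4=1, p5=1) → (p0=6, p1=0, p2=1, p3=0, p4=1, p5=3)
step 3: fire t1:  (p0=6, p1=0, p2=1, p3=0, p4=1, p5=3) → (p0=8, p1=0, p2=1, p3=0, p4=2, p5=1)

(p0=8, p1=0, p2=1, p3=0, p4=2, p5=1)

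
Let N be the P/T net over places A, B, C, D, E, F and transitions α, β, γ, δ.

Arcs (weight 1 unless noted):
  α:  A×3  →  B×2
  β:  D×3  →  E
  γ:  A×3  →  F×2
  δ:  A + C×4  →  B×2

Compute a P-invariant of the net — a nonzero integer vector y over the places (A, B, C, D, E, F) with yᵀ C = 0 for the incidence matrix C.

y = (A:0, B:0, C:0, D:1, E:3, F:0)

Incidence matrix C (rows=places, cols=transitions):
        α    β    γ    δ
    A  -3    0   -3   -1
    B   2    0    0    2
    C   0    0    0   -4
    D   0   -3    0    0
    E   0    1    0    0
    F   0    0    2    0

Candidate y = [0, 0, 0, 1, 3, 0]; check y·C column-wise:
  col α: 0·-3 + 0·2 + 1·0 + 3·0 = 0
  col β: 1·-3 + 3·1 = 0
  col γ: 0·-3 + 1·0 + 3·0 + 0·2 = 0
  col δ: 0·-1 + 0·2 + 0·-4 + 1·0 + 3·0 = 0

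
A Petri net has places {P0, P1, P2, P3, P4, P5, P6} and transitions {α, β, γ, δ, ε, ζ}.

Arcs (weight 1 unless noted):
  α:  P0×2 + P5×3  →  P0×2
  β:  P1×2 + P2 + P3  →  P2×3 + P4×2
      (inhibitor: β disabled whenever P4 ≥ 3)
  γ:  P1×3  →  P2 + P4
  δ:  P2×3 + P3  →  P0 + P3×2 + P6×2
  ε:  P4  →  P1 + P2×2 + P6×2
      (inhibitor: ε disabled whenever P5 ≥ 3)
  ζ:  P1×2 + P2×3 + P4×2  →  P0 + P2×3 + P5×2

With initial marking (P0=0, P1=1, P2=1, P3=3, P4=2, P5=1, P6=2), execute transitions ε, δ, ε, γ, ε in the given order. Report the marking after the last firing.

(P0=1, P1=1, P2=5, P3=4, P4=0, P5=1, P6=10)

step 1: fire ε:  (P0=0, P1=1, P2=1, P3=3, P4=2, P5=1, P6=2) → (P0=0, P1=2, P2=3, P3=3, P4=1, P5=1, P6=4)
step 2: fire δ:  (P0=0, P1=2, P2=3, P3=3, P4=1, P5=1, P6=4) → (P0=1, P1=2, P2=0, P3=4, P4=1, P5=1, P6=6)
step 3: fire ε:  (P0=1, P1=2, P2=0, P3=4, P4=1, P5=1, P6=6) → (P0=1, P1=3, P2=2, P3=4, P4=0, P5=1, P6=8)
step 4: fire γ:  (P0=1, P1=3, P2=2, P3=4, P4=0, P5=1, P6=8) → (P0=1, P1=0, P2=3, P3=4, P4=1, P5=1, P6=8)
step 5: fire ε:  (P0=1, P1=0, P2=3, P3=4, P4=1, P5=1, P6=8) → (P0=1, P1=1, P2=5, P3=4, P4=0, P5=1, P6=10)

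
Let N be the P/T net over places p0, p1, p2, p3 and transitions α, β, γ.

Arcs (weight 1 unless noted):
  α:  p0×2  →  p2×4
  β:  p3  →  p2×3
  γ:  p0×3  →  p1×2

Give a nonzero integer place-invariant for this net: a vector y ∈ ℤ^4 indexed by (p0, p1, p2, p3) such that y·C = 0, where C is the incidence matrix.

Incidence matrix C (rows=places, cols=transitions):
        α    β    γ
   p0  -2    0   -3
   p1   0    0    2
   p2   4    3    0
   p3   0   -1    0

Candidate y = [2, 3, 1, 3]; check y·C column-wise:
  col α: 2·-2 + 3·0 + 1·4 + 3·0 = 0
  col β: 2·0 + 3·0 + 1·3 + 3·-1 = 0
  col γ: 2·-3 + 3·2 + 1·0 + 3·0 = 0

y = (p0:2, p1:3, p2:1, p3:3)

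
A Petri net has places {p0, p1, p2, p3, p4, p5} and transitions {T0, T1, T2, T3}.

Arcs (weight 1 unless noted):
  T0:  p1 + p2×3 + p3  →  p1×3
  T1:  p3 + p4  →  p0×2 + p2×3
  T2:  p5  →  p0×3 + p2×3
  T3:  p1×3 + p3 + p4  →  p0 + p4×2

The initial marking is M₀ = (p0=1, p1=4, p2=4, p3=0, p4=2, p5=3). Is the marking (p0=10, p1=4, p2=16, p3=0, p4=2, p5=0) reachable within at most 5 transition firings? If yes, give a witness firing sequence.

NO — not reachable within 5 firings

depth 0: 1 marking
depth 1: 2 markings reached so far
depth 2: 3 markings reached so far
depth 3: 4 markings reached so far
depth 4: 4 markings reached so far
(frontier empty at depth 4; search complete)
target is not among the 4 markings reachable within 5 steps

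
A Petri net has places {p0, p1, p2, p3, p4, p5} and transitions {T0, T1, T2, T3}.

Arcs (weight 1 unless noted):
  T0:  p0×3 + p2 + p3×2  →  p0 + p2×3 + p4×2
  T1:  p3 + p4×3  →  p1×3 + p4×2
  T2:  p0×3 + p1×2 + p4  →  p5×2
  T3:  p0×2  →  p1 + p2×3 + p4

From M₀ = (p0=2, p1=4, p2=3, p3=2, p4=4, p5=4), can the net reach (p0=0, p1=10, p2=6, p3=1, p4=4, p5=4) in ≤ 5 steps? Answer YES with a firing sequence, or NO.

depth 0: 1 marking
depth 1: 3 markings reached so far
depth 2: 5 markings reached so far
depth 3: 6 markings reached so far
depth 4: 6 markings reached so far
(frontier empty at depth 4; search complete)
target is not among the 6 markings reachable within 5 steps

NO — not reachable within 5 firings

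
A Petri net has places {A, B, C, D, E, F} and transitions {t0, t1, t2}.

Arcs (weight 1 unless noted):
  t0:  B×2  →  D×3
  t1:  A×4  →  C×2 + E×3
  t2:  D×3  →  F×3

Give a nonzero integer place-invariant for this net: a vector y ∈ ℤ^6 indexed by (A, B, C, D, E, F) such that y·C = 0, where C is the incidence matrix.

y = (A:1, B:0, C:2, D:0, E:0, F:0)

Incidence matrix C (rows=places, cols=transitions):
       t0   t1   t2
    A   0   -4    0
    B  -2    0    0
    C   0    2    0
    D   3    0   -3
    E   0    3    0
    F   0    0    3

Candidate y = [1, 0, 2, 0, 0, 0]; check y·C column-wise:
  col t0: 1·0 + 0·-2 + 2·0 + 0·3 = 0
  col t1: 1·-4 + 2·2 + 0·3 = 0
  col t2: 1·0 + 2·0 + 0·-3 + 0·3 = 0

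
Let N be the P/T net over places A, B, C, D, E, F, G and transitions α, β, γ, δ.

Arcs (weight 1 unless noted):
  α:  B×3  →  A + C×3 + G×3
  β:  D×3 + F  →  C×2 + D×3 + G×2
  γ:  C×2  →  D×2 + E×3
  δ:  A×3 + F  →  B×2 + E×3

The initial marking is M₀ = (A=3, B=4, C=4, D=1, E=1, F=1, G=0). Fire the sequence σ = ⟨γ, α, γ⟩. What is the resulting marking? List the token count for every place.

(A=4, B=1, C=3, D=5, E=7, F=1, G=3)

step 1: fire γ:  (A=3, B=4, C=4, D=1, E=1, F=1, G=0) → (A=3, B=4, C=2, D=3, E=4, F=1, G=0)
step 2: fire α:  (A=3, B=4, C=2, D=3, E=4, F=1, G=0) → (A=4, B=1, C=5, D=3, E=4, F=1, G=3)
step 3: fire γ:  (A=4, B=1, C=5, D=3, E=4, F=1, G=3) → (A=4, B=1, C=3, D=5, E=7, F=1, G=3)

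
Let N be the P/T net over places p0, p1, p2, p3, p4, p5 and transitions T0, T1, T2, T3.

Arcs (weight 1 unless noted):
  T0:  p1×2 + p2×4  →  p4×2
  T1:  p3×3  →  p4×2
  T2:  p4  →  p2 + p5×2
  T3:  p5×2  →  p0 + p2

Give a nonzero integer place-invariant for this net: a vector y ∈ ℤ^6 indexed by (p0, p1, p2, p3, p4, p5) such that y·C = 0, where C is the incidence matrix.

Incidence matrix C (rows=places, cols=transitions):
       T0   T1   T2   T3
   p0   0    0    0    1
   p1  -2    0    0    0
   p2  -4    0    1    1
   p3   0   -3    0    0
   p4   2    2   -1    0
   p5   0    0    2   -2

Candidate y = [3, 3, -3, -2, -3, 0]; check y·C column-wise:
  col T0: 3·0 + 3·-2 + -3·-4 + -2·0 + -3·2 = 0
  col T1: 3·0 + 3·0 + -3·0 + -2·-3 + -3·2 = 0
  col T2: 3·0 + 3·0 + -3·1 + -2·0 + -3·-1 + 0·2 = 0
  col T3: 3·1 + 3·0 + -3·1 + -2·0 + -3·0 + 0·-2 = 0

y = (p0:3, p1:3, p2:-3, p3:-2, p4:-3, p5:0)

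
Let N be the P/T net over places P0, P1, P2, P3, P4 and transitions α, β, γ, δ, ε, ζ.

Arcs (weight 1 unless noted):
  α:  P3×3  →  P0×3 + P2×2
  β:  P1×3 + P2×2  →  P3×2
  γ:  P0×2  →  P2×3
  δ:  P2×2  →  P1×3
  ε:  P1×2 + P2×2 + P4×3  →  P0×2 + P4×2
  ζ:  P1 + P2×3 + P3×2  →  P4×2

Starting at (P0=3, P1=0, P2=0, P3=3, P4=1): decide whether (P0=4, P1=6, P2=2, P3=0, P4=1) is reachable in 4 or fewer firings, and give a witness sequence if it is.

depth 0: 1 marking
depth 1: 3 markings reached so far
depth 2: 6 markings reached so far
depth 3: 8 markings reached so far
depth 4: 12 markings reached so far
target is not among the 12 markings reachable within 4 steps

NO — not reachable within 4 firings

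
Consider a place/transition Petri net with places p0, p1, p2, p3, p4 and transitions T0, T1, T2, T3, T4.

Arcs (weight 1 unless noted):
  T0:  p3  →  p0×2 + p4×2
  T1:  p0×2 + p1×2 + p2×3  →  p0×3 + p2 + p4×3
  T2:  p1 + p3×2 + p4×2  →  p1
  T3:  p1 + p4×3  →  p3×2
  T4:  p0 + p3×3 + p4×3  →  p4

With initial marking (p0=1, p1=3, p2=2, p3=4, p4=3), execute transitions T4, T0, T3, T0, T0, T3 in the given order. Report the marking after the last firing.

(p0=6, p1=1, p2=2, p3=2, p4=1)

step 1: fire T4:  (p0=1, p1=3, p2=2, p3=4, p4=3) → (p0=0, p1=3, p2=2, p3=1, p4=1)
step 2: fire T0:  (p0=0, p1=3, p2=2, p3=1, p4=1) → (p0=2, p1=3, p2=2, p3=0, p4=3)
step 3: fire T3:  (p0=2, p1=3, p2=2, p3=0, p4=3) → (p0=2, p1=2, p2=2, p3=2, p4=0)
step 4: fire T0:  (p0=2, p1=2, p2=2, p3=2, p4=0) → (p0=4, p1=2, p2=2, p3=1, p4=2)
step 5: fire T0:  (p0=4, p1=2, p2=2, p3=1, p4=2) → (p0=6, p1=2, p2=2, p3=0, p4=4)
step 6: fire T3:  (p0=6, p1=2, p2=2, p3=0, p4=4) → (p0=6, p1=1, p2=2, p3=2, p4=1)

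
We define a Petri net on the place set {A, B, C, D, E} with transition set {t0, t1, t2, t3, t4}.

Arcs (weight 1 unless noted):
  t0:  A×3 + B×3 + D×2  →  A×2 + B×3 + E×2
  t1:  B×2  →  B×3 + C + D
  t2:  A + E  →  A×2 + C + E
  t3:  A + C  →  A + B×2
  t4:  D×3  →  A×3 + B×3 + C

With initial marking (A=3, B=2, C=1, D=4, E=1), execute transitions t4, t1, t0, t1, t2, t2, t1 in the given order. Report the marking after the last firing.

(A=7, B=8, C=7, D=2, E=3)

step 1: fire t4:  (A=3, B=2, C=1, D=4, E=1) → (A=6, B=5, C=2, D=1, E=1)
step 2: fire t1:  (A=6, B=5, C=2, D=1, E=1) → (A=6, B=6, C=3, D=2, E=1)
step 3: fire t0:  (A=6, B=6, C=3, D=2, E=1) → (A=5, B=6, C=3, D=0, E=3)
step 4: fire t1:  (A=5, B=6, C=3, D=0, E=3) → (A=5, B=7, C=4, D=1, E=3)
step 5: fire t2:  (A=5, B=7, C=4, D=1, E=3) → (A=6, B=7, C=5, D=1, E=3)
step 6: fire t2:  (A=6, B=7, C=5, D=1, E=3) → (A=7, B=7, C=6, D=1, E=3)
step 7: fire t1:  (A=7, B=7, C=6, D=1, E=3) → (A=7, B=8, C=7, D=2, E=3)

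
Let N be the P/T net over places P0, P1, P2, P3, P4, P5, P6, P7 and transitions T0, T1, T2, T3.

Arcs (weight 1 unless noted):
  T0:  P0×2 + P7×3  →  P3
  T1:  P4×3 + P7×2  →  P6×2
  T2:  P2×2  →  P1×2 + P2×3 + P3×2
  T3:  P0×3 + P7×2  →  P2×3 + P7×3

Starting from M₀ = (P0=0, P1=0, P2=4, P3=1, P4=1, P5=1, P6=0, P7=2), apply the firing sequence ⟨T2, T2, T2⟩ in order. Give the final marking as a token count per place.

(P0=0, P1=6, P2=7, P3=7, P4=1, P5=1, P6=0, P7=2)

step 1: fire T2:  (P0=0, P1=0, P2=4, P3=1, P4=1, P5=1, P6=0, P7=2) → (P0=0, P1=2, P2=5, P3=3, P4=1, P5=1, P6=0, P7=2)
step 2: fire T2:  (P0=0, P1=2, P2=5, P3=3, P4=1, P5=1, P6=0, P7=2) → (P0=0, P1=4, P2=6, P3=5, P4=1, P5=1, P6=0, P7=2)
step 3: fire T2:  (P0=0, P1=4, P2=6, P3=5, P4=1, P5=1, P6=0, P7=2) → (P0=0, P1=6, P2=7, P3=7, P4=1, P5=1, P6=0, P7=2)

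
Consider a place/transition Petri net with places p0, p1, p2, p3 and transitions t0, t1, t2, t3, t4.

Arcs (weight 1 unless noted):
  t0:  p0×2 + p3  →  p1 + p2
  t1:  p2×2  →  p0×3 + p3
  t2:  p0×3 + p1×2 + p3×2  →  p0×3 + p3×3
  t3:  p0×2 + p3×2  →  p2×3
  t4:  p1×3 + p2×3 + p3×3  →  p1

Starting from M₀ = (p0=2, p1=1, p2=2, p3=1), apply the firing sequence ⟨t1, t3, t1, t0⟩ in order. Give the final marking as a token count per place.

(p0=4, p1=2, p2=2, p3=0)

step 1: fire t1:  (p0=2, p1=1, p2=2, p3=1) → (p0=5, p1=1, p2=0, p3=2)
step 2: fire t3:  (p0=5, p1=1, p2=0, p3=2) → (p0=3, p1=1, p2=3, p3=0)
step 3: fire t1:  (p0=3, p1=1, p2=3, p3=0) → (p0=6, p1=1, p2=1, p3=1)
step 4: fire t0:  (p0=6, p1=1, p2=1, p3=1) → (p0=4, p1=2, p2=2, p3=0)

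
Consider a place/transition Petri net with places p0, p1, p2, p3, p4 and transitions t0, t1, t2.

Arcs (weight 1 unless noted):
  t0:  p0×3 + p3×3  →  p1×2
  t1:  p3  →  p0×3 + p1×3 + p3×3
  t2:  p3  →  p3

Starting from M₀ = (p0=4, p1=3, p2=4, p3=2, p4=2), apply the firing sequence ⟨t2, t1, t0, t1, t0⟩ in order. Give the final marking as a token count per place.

step 1: fire t2:  (p0=4, p1=3, p2=4, p3=2, p4=2) → (p0=4, p1=3, p2=4, p3=2, p4=2)
step 2: fire t1:  (p0=4, p1=3, p2=4, p3=2, p4=2) → (p0=7, p1=6, p2=4, p3=4, p4=2)
step 3: fire t0:  (p0=7, p1=6, p2=4, p3=4, p4=2) → (p0=4, p1=8, p2=4, p3=1, p4=2)
step 4: fire t1:  (p0=4, p1=8, p2=4, p3=1, p4=2) → (p0=7, p1=11, p2=4, p3=3, p4=2)
step 5: fire t0:  (p0=7, p1=11, p2=4, p3=3, p4=2) → (p0=4, p1=13, p2=4, p3=0, p4=2)

(p0=4, p1=13, p2=4, p3=0, p4=2)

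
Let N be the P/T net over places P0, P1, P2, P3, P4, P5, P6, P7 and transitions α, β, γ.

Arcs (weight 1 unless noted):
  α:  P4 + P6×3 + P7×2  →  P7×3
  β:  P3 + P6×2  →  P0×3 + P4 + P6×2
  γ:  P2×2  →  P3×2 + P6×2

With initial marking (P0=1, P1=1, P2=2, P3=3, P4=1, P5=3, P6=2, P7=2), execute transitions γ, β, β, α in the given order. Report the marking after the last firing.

(P0=7, P1=1, P2=0, P3=3, P4=2, P5=3, P6=1, P7=3)

step 1: fire γ:  (P0=1, P1=1, P2=2, P3=3, P4=1, P5=3, P6=2, P7=2) → (P0=1, P1=1, P2=0, P3=5, P4=1, P5=3, P6=4, P7=2)
step 2: fire β:  (P0=1, P1=1, P2=0, P3=5, P4=1, P5=3, P6=4, P7=2) → (P0=4, P1=1, P2=0, P3=4, P4=2, P5=3, P6=4, P7=2)
step 3: fire β:  (P0=4, P1=1, P2=0, P3=4, P4=2, P5=3, P6=4, P7=2) → (P0=7, P1=1, P2=0, P3=3, P4=3, P5=3, P6=4, P7=2)
step 4: fire α:  (P0=7, P1=1, P2=0, P3=3, P4=3, P5=3, P6=4, P7=2) → (P0=7, P1=1, P2=0, P3=3, P4=2, P5=3, P6=1, P7=3)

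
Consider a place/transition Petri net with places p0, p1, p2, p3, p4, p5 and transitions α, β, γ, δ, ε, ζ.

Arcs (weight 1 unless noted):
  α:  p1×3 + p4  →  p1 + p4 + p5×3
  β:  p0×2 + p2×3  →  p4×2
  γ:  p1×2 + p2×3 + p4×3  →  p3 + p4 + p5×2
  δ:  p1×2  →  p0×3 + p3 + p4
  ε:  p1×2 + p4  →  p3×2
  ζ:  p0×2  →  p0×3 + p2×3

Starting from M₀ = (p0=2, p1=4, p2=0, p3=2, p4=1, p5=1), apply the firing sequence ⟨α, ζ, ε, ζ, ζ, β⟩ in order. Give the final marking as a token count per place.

(p0=3, p1=0, p2=6, p3=4, p4=2, p5=4)

step 1: fire α:  (p0=2, p1=4, p2=0, p3=2, p4=1, p5=1) → (p0=2, p1=2, p2=0, p3=2, p4=1, p5=4)
step 2: fire ζ:  (p0=2, p1=2, p2=0, p3=2, p4=1, p5=4) → (p0=3, p1=2, p2=3, p3=2, p4=1, p5=4)
step 3: fire ε:  (p0=3, p1=2, p2=3, p3=2, p4=1, p5=4) → (p0=3, p1=0, p2=3, p3=4, p4=0, p5=4)
step 4: fire ζ:  (p0=3, p1=0, p2=3, p3=4, p4=0, p5=4) → (p0=4, p1=0, p2=6, p3=4, p4=0, p5=4)
step 5: fire ζ:  (p0=4, p1=0, p2=6, p3=4, p4=0, p5=4) → (p0=5, p1=0, p2=9, p3=4, p4=0, p5=4)
step 6: fire β:  (p0=5, p1=0, p2=9, p3=4, p4=0, p5=4) → (p0=3, p1=0, p2=6, p3=4, p4=2, p5=4)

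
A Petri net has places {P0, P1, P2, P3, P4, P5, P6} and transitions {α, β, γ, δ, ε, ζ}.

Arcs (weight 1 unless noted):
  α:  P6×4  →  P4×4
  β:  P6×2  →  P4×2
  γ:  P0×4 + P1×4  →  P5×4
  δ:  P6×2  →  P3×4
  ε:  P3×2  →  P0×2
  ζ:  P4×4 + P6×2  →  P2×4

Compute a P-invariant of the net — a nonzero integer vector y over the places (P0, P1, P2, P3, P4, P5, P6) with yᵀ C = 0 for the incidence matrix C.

Incidence matrix C (rows=places, cols=transitions):
        α    β    γ    δ    ε    ζ
   P0   0    0   -4    0    2    0
   P1   0    0   -4    0    0    0
   P2   0    0    0    0    0    4
   P3   0    0    0    4   -2    0
   P4   4    2    0    0    0   -4
   P5   0    0    4    0    0    0
   P6  -4   -2    0   -2    0   -2

Candidate y = [0, 1, 0, 0, 0, 1, 0]; check y·C column-wise:
  col α: 1·0 + 0·4 + 1·0 + 0·-4 = 0
  col β: 1·0 + 0·2 + 1·0 + 0·-2 = 0
  col γ: 0·-4 + 1·-4 + 1·4 = 0
  col δ: 1·0 + 0·4 + 1·0 + 0·-2 = 0
  col ε: 0·2 + 1·0 + 0·-2 + 1·0 = 0
  col ζ: 1·0 + 0·4 + 0·-4 + 1·0 + 0·-2 = 0

y = (P0:0, P1:1, P2:0, P3:0, P4:0, P5:1, P6:0)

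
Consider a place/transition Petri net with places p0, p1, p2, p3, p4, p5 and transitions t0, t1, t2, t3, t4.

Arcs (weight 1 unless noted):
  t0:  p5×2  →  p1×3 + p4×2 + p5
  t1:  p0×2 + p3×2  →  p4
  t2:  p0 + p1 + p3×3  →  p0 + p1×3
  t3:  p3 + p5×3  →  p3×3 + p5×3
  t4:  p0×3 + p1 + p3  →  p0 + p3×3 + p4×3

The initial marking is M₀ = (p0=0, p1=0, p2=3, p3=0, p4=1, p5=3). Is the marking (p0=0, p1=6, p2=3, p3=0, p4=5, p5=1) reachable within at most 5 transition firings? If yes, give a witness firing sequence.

YES — reachable via ⟨t0, t0⟩ (2 firings)

step 1: fire t0:  (p0=0, p1=0, p2=3, p3=0, p4=1, p5=3) → (p0=0, p1=3, p2=3, p3=0, p4=3, p5=2)
step 2: fire t0:  (p0=0, p1=3, p2=3, p3=0, p4=3, p5=2) → (p0=0, p1=6, p2=3, p3=0, p4=5, p5=1)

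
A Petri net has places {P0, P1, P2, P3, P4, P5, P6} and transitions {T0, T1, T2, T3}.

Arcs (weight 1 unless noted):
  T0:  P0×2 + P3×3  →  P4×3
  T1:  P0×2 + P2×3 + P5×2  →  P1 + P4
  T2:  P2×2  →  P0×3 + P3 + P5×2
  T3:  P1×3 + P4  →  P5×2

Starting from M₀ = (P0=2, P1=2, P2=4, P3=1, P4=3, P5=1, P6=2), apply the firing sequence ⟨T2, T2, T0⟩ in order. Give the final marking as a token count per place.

(P0=6, P1=2, P2=0, P3=0, P4=6, P5=5, P6=2)

step 1: fire T2:  (P0=2, P1=2, P2=4, P3=1, P4=3, P5=1, P6=2) → (P0=5, P1=2, P2=2, P3=2, P4=3, P5=3, P6=2)
step 2: fire T2:  (P0=5, P1=2, P2=2, P3=2, P4=3, P5=3, P6=2) → (P0=8, P1=2, P2=0, P3=3, P4=3, P5=5, P6=2)
step 3: fire T0:  (P0=8, P1=2, P2=0, P3=3, P4=3, P5=5, P6=2) → (P0=6, P1=2, P2=0, P3=0, P4=6, P5=5, P6=2)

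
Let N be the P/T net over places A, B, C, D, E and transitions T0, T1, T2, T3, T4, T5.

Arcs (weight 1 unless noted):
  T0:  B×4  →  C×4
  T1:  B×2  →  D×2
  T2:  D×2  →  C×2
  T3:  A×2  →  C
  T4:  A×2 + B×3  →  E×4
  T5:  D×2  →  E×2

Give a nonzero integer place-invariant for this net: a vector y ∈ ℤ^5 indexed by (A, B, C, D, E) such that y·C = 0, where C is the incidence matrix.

Incidence matrix C (rows=places, cols=transitions):
       T0   T1   T2   T3   T4   T5
    A   0    0    0   -2   -2    0
    B  -4   -2    0    0   -3    0
    C   4    0    2    1    0    0
    D   0    2   -2    0    0   -2
    E   0    0    0    0    4    2

Candidate y = [1, 2, 2, 2, 2]; check y·C column-wise:
  col T0: 1·0 + 2·-4 + 2·4 + 2·0 + 2·0 = 0
  col T1: 1·0 + 2·-2 + 2·0 + 2·2 + 2·0 = 0
  col T2: 1·0 + 2·0 + 2·2 + 2·-2 + 2·0 = 0
  col T3: 1·-2 + 2·0 + 2·1 + 2·0 + 2·0 = 0
  col T4: 1·-2 + 2·-3 + 2·0 + 2·0 + 2·4 = 0
  col T5: 1·0 + 2·0 + 2·0 + 2·-2 + 2·2 = 0

y = (A:1, B:2, C:2, D:2, E:2)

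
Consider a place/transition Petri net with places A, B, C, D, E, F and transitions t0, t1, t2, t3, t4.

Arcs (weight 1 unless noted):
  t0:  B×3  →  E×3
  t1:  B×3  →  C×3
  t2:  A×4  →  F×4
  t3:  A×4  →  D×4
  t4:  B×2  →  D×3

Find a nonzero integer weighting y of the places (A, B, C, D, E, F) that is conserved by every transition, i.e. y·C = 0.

y = (A:2, B:3, C:3, D:2, E:3, F:2)

Incidence matrix C (rows=places, cols=transitions):
       t0   t1   t2   t3   t4
    A   0    0   -4   -4    0
    B  -3   -3    0    0   -2
    C   0    3    0    0    0
    D   0    0    0    4    3
    E   3    0    0    0    0
    F   0    0    4    0    0

Candidate y = [2, 3, 3, 2, 3, 2]; check y·C column-wise:
  col t0: 2·0 + 3·-3 + 3·0 + 2·0 + 3·3 + 2·0 = 0
  col t1: 2·0 + 3·-3 + 3·3 + 2·0 + 3·0 + 2·0 = 0
  col t2: 2·-4 + 3·0 + 3·0 + 2·0 + 3·0 + 2·4 = 0
  col t3: 2·-4 + 3·0 + 3·0 + 2·4 + 3·0 + 2·0 = 0
  col t4: 2·0 + 3·-2 + 3·0 + 2·3 + 3·0 + 2·0 = 0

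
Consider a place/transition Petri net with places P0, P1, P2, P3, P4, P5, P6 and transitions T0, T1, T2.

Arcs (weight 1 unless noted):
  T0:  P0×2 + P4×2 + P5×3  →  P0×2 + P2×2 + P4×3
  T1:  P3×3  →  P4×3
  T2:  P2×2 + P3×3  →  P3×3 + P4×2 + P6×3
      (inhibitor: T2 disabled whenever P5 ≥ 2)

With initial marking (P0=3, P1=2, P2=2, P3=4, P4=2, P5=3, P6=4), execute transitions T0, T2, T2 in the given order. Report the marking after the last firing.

step 1: fire T0:  (P0=3, P1=2, P2=2, P3=4, P4=2, P5=3, P6=4) → (P0=3, P1=2, P2=4, P3=4, P4=3, P5=0, P6=4)
step 2: fire T2:  (P0=3, P1=2, P2=4, P3=4, P4=3, P5=0, P6=4) → (P0=3, P1=2, P2=2, P3=4, P4=5, P5=0, P6=7)
step 3: fire T2:  (P0=3, P1=2, P2=2, P3=4, P4=5, P5=0, P6=7) → (P0=3, P1=2, P2=0, P3=4, P4=7, P5=0, P6=10)

(P0=3, P1=2, P2=0, P3=4, P4=7, P5=0, P6=10)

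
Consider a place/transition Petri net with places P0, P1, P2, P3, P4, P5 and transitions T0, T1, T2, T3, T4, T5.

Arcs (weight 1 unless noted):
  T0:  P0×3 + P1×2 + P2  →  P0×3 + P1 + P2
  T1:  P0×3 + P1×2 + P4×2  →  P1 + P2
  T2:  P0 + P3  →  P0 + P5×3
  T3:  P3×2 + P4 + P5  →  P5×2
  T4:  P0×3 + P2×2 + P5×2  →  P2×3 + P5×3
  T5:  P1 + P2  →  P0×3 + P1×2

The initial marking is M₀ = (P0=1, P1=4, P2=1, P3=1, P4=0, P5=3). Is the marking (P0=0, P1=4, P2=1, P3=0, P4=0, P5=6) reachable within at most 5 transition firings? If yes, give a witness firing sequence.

NO — not reachable within 5 firings

depth 0: 1 marking
depth 1: 3 markings reached so far
depth 2: 4 markings reached so far
depth 3: 4 markings reached so far
(frontier empty at depth 3; search complete)
target is not among the 4 markings reachable within 5 steps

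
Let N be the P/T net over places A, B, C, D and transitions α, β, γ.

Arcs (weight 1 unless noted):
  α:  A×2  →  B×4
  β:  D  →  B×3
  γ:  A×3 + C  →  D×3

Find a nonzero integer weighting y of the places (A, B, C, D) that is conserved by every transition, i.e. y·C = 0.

y = (A:2, B:1, C:3, D:3)

Incidence matrix C (rows=places, cols=transitions):
        α    β    γ
    A  -2    0   -3
    B   4    3    0
    C   0    0   -1
    D   0   -1    3

Candidate y = [2, 1, 3, 3]; check y·C column-wise:
  col α: 2·-2 + 1·4 + 3·0 + 3·0 = 0
  col β: 2·0 + 1·3 + 3·0 + 3·-1 = 0
  col γ: 2·-3 + 1·0 + 3·-1 + 3·3 = 0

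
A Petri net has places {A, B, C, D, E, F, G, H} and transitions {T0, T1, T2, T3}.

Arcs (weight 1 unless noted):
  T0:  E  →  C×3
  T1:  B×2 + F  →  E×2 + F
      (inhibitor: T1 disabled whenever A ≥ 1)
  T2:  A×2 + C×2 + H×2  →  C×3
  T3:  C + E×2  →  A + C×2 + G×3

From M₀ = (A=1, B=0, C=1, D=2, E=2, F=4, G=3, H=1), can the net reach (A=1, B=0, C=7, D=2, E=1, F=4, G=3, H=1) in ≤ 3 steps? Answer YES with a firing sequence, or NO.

NO — not reachable within 3 firings

depth 0: 1 marking
depth 1: 3 markings reached so far
depth 2: 4 markings reached so far
depth 3: 4 markings reached so far
(frontier empty at depth 3; search complete)
target is not among the 4 markings reachable within 3 steps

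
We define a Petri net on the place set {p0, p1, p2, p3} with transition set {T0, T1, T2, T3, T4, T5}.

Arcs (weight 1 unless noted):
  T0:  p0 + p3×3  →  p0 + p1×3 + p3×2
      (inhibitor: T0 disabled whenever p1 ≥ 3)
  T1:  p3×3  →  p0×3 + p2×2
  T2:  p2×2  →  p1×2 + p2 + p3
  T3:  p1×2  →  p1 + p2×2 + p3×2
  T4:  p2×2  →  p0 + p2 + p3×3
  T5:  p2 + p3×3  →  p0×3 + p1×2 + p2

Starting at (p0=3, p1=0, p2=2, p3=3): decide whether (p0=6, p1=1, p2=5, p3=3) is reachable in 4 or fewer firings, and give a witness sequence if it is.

YES — reachable via ⟨T1, T2, T3⟩ (3 firings)

step 1: fire T1:  (p0=3, p1=0, p2=2, p3=3) → (p0=6, p1=0, p2=4, p3=0)
step 2: fire T2:  (p0=6, p1=0, p2=4, p3=0) → (p0=6, p1=2, p2=3, p3=1)
step 3: fire T3:  (p0=6, p1=2, p2=3, p3=1) → (p0=6, p1=1, p2=5, p3=3)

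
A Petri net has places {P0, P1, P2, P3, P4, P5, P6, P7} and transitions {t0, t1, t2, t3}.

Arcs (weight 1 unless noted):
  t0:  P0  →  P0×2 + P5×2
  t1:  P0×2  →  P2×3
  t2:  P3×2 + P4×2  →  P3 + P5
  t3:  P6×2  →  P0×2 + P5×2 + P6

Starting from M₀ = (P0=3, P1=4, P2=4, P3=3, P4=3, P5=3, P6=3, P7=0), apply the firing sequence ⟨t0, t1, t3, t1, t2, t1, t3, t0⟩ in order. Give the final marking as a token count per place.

step 1: fire t0:  (P0=3, P1=4, P2=4, P3=3, P4=3, P5=3, P6=3, P7=0) → (P0=4, P1=4, P2=4, P3=3, P4=3, P5=5, P6=3, P7=0)
step 2: fire t1:  (P0=4, P1=4, P2=4, P3=3, P4=3, P5=5, P6=3, P7=0) → (P0=2, P1=4, P2=7, P3=3, P4=3, P5=5, P6=3, P7=0)
step 3: fire t3:  (P0=2, P1=4, P2=7, P3=3, P4=3, P5=5, P6=3, P7=0) → (P0=4, P1=4, P2=7, P3=3, P4=3, P5=7, P6=2, P7=0)
step 4: fire t1:  (P0=4, P1=4, P2=7, P3=3, P4=3, P5=7, P6=2, P7=0) → (P0=2, P1=4, P2=10, P3=3, P4=3, P5=7, P6=2, P7=0)
step 5: fire t2:  (P0=2, P1=4, P2=10, P3=3, P4=3, P5=7, P6=2, P7=0) → (P0=2, P1=4, P2=10, P3=2, P4=1, P5=8, P6=2, P7=0)
step 6: fire t1:  (P0=2, P1=4, P2=10, P3=2, P4=1, P5=8, P6=2, P7=0) → (P0=0, P1=4, P2=13, P3=2, P4=1, P5=8, P6=2, P7=0)
step 7: fire t3:  (P0=0, P1=4, P2=13, P3=2, P4=1, P5=8, P6=2, P7=0) → (P0=2, P1=4, P2=13, P3=2, P4=1, P5=10, P6=1, P7=0)
step 8: fire t0:  (P0=2, P1=4, P2=13, P3=2, P4=1, P5=10, P6=1, P7=0) → (P0=3, P1=4, P2=13, P3=2, P4=1, P5=12, P6=1, P7=0)

(P0=3, P1=4, P2=13, P3=2, P4=1, P5=12, P6=1, P7=0)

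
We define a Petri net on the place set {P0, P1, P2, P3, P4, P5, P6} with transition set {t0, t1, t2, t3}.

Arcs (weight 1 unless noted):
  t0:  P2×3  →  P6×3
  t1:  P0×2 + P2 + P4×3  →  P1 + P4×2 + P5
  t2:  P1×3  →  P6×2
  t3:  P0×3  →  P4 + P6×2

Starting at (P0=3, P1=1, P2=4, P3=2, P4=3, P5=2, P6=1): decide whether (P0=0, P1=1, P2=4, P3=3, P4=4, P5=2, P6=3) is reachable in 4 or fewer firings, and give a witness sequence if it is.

NO — not reachable within 4 firings

depth 0: 1 marking
depth 1: 4 markings reached so far
depth 2: 6 markings reached so far
depth 3: 6 markings reached so far
(frontier empty at depth 3; search complete)
target is not among the 6 markings reachable within 4 steps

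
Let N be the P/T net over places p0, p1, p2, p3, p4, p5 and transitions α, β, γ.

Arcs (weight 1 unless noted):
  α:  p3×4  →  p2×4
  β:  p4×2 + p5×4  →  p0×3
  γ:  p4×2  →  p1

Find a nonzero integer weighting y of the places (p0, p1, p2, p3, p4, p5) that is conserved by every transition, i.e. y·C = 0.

Incidence matrix C (rows=places, cols=transitions):
        α    β    γ
   p0   0    3    0
   p1   0    0    1
   p2   4    0    0
   p3  -4    0    0
   p4   0   -2   -2
   p5   0   -4    0

Candidate y = [0, 0, 1, 1, 0, 0]; check y·C column-wise:
  col α: 1·4 + 1·-4 = 0
  col β: 0·3 + 1·0 + 1·0 + 0·-2 + 0·-4 = 0
  col γ: 0·1 + 1·0 + 1·0 + 0·-2 = 0

y = (p0:0, p1:0, p2:1, p3:1, p4:0, p5:0)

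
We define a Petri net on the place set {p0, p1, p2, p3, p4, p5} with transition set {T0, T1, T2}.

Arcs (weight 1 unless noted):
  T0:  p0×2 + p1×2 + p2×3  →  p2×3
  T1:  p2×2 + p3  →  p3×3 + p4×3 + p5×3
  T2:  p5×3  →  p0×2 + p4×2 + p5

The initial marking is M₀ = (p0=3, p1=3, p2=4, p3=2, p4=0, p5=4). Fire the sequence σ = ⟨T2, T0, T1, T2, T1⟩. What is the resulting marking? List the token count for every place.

step 1: fire T2:  (p0=3, p1=3, p2=4, p3=2, p4=0, p5=4) → (p0=5, p1=3, p2=4, p3=2, p4=2, p5=2)
step 2: fire T0:  (p0=5, p1=3, p2=4, p3=2, p4=2, p5=2) → (p0=3, p1=1, p2=4, p3=2, p4=2, p5=2)
step 3: fire T1:  (p0=3, p1=1, p2=4, p3=2, p4=2, p5=2) → (p0=3, p1=1, p2=2, p3=4, p4=5, p5=5)
step 4: fire T2:  (p0=3, p1=1, p2=2, p3=4, p4=5, p5=5) → (p0=5, p1=1, p2=2, p3=4, p4=7, p5=3)
step 5: fire T1:  (p0=5, p1=1, p2=2, p3=4, p4=7, p5=3) → (p0=5, p1=1, p2=0, p3=6, p4=10, p5=6)

(p0=5, p1=1, p2=0, p3=6, p4=10, p5=6)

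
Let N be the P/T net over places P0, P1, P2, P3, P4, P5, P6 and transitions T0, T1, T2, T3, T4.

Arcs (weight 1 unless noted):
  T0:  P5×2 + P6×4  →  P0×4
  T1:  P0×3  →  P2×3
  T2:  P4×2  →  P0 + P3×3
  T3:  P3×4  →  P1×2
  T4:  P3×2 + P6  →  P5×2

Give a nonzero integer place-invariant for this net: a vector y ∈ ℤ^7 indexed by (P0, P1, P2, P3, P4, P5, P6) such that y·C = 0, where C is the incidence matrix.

y = (P0:2, P1:8, P2:2, P3:4, P4:7, P5:4, P6:0)

Incidence matrix C (rows=places, cols=transitions):
       T0   T1   T2   T3   T4
   P0   4   -3    1    0    0
   P1   0    0    0    2    0
   P2   0    3    0    0    0
   P3   0    0    3   -4   -2
   P4   0    0   -2    0    0
   P5  -2    0    0    0    2
   P6  -4    0    0    0   -1

Candidate y = [2, 8, 2, 4, 7, 4, 0]; check y·C column-wise:
  col T0: 2·4 + 8·0 + 2·0 + 4·0 + 7·0 + 4·-2 + 0·-4 = 0
  col T1: 2·-3 + 8·0 + 2·3 + 4·0 + 7·0 + 4·0 = 0
  col T2: 2·1 + 8·0 + 2·0 + 4·3 + 7·-2 + 4·0 = 0
  col T3: 2·0 + 8·2 + 2·0 + 4·-4 + 7·0 + 4·0 = 0
  col T4: 2·0 + 8·0 + 2·0 + 4·-2 + 7·0 + 4·2 + 0·-1 = 0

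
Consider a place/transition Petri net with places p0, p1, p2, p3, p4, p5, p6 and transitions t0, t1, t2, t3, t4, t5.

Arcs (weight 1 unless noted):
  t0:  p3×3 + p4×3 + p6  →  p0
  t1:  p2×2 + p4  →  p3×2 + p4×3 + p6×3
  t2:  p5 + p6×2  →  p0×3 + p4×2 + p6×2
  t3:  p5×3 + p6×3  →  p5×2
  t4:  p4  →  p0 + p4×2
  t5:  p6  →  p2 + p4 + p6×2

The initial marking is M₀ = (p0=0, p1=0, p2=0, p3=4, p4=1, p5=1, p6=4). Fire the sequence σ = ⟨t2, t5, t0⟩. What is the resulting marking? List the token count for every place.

(p0=4, p1=0, p2=1, p3=1, p4=1, p5=0, p6=4)

step 1: fire t2:  (p0=0, p1=0, p2=0, p3=4, p4=1, p5=1, p6=4) → (p0=3, p1=0, p2=0, p3=4, p4=3, p5=0, p6=4)
step 2: fire t5:  (p0=3, p1=0, p2=0, p3=4, p4=3, p5=0, p6=4) → (p0=3, p1=0, p2=1, p3=4, p4=4, p5=0, p6=5)
step 3: fire t0:  (p0=3, p1=0, p2=1, p3=4, p4=4, p5=0, p6=5) → (p0=4, p1=0, p2=1, p3=1, p4=1, p5=0, p6=4)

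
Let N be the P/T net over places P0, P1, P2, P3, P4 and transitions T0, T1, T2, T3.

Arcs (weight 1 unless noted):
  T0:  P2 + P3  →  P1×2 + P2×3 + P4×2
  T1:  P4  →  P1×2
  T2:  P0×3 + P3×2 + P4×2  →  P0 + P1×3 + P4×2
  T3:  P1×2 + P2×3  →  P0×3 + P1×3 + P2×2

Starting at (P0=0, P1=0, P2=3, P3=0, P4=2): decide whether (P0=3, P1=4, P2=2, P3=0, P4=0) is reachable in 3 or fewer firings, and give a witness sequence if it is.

depth 0: 1 marking
depth 1: 2 markings reached so far
depth 2: 4 markings reached so far
depth 3: 5 markings reached so far
target is not among the 5 markings reachable within 3 steps

NO — not reachable within 3 firings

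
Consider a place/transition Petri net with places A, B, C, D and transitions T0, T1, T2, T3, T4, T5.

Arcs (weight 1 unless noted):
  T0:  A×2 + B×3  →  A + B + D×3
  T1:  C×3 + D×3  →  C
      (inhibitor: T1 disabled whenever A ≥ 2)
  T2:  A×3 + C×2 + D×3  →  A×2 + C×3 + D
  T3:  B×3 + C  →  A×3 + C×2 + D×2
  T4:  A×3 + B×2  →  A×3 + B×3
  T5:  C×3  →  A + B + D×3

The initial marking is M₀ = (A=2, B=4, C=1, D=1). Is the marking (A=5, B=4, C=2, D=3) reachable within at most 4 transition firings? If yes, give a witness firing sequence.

depth 0: 1 marking
depth 1: 3 markings reached so far
depth 2: 4 markings reached so far
depth 3: 5 markings reached so far
depth 4: 6 markings reached so far
target is not among the 6 markings reachable within 4 steps

NO — not reachable within 4 firings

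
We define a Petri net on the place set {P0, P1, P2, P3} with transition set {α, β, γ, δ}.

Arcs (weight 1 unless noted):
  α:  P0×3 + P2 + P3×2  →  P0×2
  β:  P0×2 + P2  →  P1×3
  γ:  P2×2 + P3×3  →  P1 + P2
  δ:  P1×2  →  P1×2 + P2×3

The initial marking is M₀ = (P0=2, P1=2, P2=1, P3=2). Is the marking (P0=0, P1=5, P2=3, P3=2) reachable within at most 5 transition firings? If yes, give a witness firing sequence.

step 1: fire β:  (P0=2, P1=2, P2=1, P3=2) → (P0=0, P1=5, P2=0, P3=2)
step 2: fire δ:  (P0=0, P1=5, P2=0, P3=2) → (P0=0, P1=5, P2=3, P3=2)

YES — reachable via ⟨β, δ⟩ (2 firings)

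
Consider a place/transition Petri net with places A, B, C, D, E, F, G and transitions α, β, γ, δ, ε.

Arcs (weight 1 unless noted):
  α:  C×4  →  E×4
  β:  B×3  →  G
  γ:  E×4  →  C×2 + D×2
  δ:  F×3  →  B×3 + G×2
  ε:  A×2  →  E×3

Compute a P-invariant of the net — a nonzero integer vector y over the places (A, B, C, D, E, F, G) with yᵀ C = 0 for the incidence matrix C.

Incidence matrix C (rows=places, cols=transitions):
        α    β    γ    δ    ε
    A   0    0    0    0   -2
    B   0   -3    0    3    0
    C  -4    0    2    0    0
    D   0    0    2    0    0
    E   4    0   -4    0    3
    F   0    0    0   -3    0
    G   0    1    0    2    0

Candidate y = [3, 0, 2, 2, 2, 0, 0]; check y·C column-wise:
  col α: 3·0 + 2·-4 + 2·0 + 2·4 = 0
  col β: 3·0 + 0·-3 + 2·0 + 2·0 + 2·0 + 0·1 = 0
  col γ: 3·0 + 2·2 + 2·2 + 2·-4 = 0
  col δ: 3·0 + 0·3 + 2·0 + 2·0 + 2·0 + 0·-3 + 0·2 = 0
  col ε: 3·-2 + 2·0 + 2·0 + 2·3 = 0

y = (A:3, B:0, C:2, D:2, E:2, F:0, G:0)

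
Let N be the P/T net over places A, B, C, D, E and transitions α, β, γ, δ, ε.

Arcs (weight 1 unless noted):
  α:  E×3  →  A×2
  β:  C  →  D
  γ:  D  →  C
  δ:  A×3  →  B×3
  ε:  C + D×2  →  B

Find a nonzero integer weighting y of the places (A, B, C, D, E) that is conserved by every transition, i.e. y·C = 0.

Incidence matrix C (rows=places, cols=transitions):
        α    β    γ    δ    ε
    A   2    0    0   -3    0
    B   0    0    0    3    1
    C   0   -1    1    0   -1
    D   0    1   -1    0   -2
    E  -3    0    0    0    0

Candidate y = [3, 3, 1, 1, 2]; check y·C column-wise:
  col α: 3·2 + 3·0 + 1·0 + 1·0 + 2·-3 = 0
  col β: 3·0 + 3·0 + 1·-1 + 1·1 + 2·0 = 0
  col γ: 3·0 + 3·0 + 1·1 + 1·-1 + 2·0 = 0
  col δ: 3·-3 + 3·3 + 1·0 + 1·0 + 2·0 = 0
  col ε: 3·0 + 3·1 + 1·-1 + 1·-2 + 2·0 = 0

y = (A:3, B:3, C:1, D:1, E:2)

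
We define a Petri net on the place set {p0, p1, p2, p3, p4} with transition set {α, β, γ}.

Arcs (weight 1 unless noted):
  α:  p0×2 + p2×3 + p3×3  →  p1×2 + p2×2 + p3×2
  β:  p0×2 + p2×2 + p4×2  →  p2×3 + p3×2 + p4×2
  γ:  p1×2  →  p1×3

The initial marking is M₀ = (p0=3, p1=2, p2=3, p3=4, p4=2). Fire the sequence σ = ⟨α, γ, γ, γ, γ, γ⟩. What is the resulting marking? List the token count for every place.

step 1: fire α:  (p0=3, p1=2, p2=3, p3=4, p4=2) → (p0=1, p1=4, p2=2, p3=3, p4=2)
step 2: fire γ:  (p0=1, p1=4, p2=2, p3=3, p4=2) → (p0=1, p1=5, p2=2, p3=3, p4=2)
step 3: fire γ:  (p0=1, p1=5, p2=2, p3=3, p4=2) → (p0=1, p1=6, p2=2, p3=3, p4=2)
step 4: fire γ:  (p0=1, p1=6, p2=2, p3=3, p4=2) → (p0=1, p1=7, p2=2, p3=3, p4=2)
step 5: fire γ:  (p0=1, p1=7, p2=2, p3=3, p4=2) → (p0=1, p1=8, p2=2, p3=3, p4=2)
step 6: fire γ:  (p0=1, p1=8, p2=2, p3=3, p4=2) → (p0=1, p1=9, p2=2, p3=3, p4=2)

(p0=1, p1=9, p2=2, p3=3, p4=2)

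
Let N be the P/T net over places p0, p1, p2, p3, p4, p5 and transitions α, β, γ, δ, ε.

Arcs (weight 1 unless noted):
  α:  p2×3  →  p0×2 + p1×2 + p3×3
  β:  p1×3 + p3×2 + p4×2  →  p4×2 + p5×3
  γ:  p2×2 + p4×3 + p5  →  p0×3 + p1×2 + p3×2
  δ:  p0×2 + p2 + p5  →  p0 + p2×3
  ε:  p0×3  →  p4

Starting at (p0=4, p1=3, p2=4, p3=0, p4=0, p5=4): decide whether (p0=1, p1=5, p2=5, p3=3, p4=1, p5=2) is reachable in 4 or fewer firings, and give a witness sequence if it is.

YES — reachable via ⟨α, δ, δ, ε⟩ (4 firings)

step 1: fire α:  (p0=4, p1=3, p2=4, p3=0, p4=0, p5=4) → (p0=6, p1=5, p2=1, p3=3, p4=0, p5=4)
step 2: fire δ:  (p0=6, p1=5, p2=1, p3=3, p4=0, p5=4) → (p0=5, p1=5, p2=3, p3=3, p4=0, p5=3)
step 3: fire δ:  (p0=5, p1=5, p2=3, p3=3, p4=0, p5=3) → (p0=4, p1=5, p2=5, p3=3, p4=0, p5=2)
step 4: fire ε:  (p0=4, p1=5, p2=5, p3=3, p4=0, p5=2) → (p0=1, p1=5, p2=5, p3=3, p4=1, p5=2)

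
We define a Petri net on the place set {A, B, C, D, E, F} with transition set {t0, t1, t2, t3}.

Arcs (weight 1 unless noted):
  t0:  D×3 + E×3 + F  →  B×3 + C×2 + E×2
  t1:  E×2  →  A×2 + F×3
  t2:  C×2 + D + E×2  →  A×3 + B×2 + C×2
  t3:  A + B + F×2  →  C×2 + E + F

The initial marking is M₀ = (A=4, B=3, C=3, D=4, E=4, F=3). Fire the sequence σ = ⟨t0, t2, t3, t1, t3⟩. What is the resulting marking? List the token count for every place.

(A=7, B=6, C=9, D=0, E=1, F=3)

step 1: fire t0:  (A=4, B=3, C=3, D=4, E=4, F=3) → (A=4, B=6, C=5, D=1, E=3, F=2)
step 2: fire t2:  (A=4, B=6, C=5, D=1, E=3, F=2) → (A=7, B=8, C=5, D=0, E=1, F=2)
step 3: fire t3:  (A=7, B=8, C=5, D=0, E=1, F=2) → (A=6, B=7, C=7, D=0, E=2, F=1)
step 4: fire t1:  (A=6, B=7, C=7, D=0, E=2, F=1) → (A=8, B=7, C=7, D=0, E=0, F=4)
step 5: fire t3:  (A=8, B=7, C=7, D=0, E=0, F=4) → (A=7, B=6, C=9, D=0, E=1, F=3)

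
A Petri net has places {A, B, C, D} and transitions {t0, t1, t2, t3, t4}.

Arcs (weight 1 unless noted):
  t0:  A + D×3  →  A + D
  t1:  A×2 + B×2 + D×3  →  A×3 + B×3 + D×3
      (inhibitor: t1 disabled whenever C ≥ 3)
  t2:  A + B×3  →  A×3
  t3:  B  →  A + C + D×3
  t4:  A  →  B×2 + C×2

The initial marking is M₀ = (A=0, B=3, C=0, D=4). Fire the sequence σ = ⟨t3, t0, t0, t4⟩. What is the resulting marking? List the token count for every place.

(A=0, B=4, C=3, D=3)

step 1: fire t3:  (A=0, B=3, C=0, D=4) → (A=1, B=2, C=1, D=7)
step 2: fire t0:  (A=1, B=2, C=1, D=7) → (A=1, B=2, C=1, D=5)
step 3: fire t0:  (A=1, B=2, C=1, D=5) → (A=1, B=2, C=1, D=3)
step 4: fire t4:  (A=1, B=2, C=1, D=3) → (A=0, B=4, C=3, D=3)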